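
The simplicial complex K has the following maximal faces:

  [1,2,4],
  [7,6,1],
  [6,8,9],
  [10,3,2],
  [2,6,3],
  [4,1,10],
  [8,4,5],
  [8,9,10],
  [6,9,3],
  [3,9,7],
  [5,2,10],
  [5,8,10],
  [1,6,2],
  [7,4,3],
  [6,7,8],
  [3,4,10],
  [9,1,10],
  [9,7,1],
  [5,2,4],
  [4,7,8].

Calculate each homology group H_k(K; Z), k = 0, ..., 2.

H_0 ≅ Z,  H_1 ≅ Z ⊕ Z/2,  H_2 = 0.

Order the vertices as 1 < 2 < 3 < 4 < 5 < 6 < 7 < 8 < 9 < 10. Listing each simplex with vertices in this order, K has dimension 2 with simplices:

  0-simplices (10): [1], [2], [3], [4], [5], [6], [7], [8], [9], [10]
  1-simplices (30): (30 of them)
  2-simplices (20): (20 of them)

giving chain groups C_0 ≅ Z^10, C_1 ≅ Z^30, C_2 ≅ Z^20.

Boundary ∂_1: C_1 → C_0 sends each edge [p,q] (with p < q) to q − p.
The resulting 10×30 matrix has rank 9, and its Smith normal form has invariant factors (1,1,1,1,1,1,1,1,1).

Boundary ∂_2: C_2 → C_1 sends each 2-simplex [p,q,r] to [q,r] − [p,r] + [p,q]. For instance
  ∂[4,7,8] = [7,8] − [4,8] + [4,7],
  ∂[1,2,6] = [2,6] − [1,6] + [1,2].
This gives a 30×20 integer matrix of rank 20; reducing to Smith normal form yields diagonal entries (1,1,1,1,1,1,1,1,1,1,1,1,1,1,1,1,1,1,1,2).

Reading off H_k = ker ∂_k / im ∂_{k+1}:

  H_0: rank C_0 − rank ∂_1 = 10 − 9 = 1, and the invariant factors of ∂_1 are all 1, so H_0 = Z.
  H_1: rank ker ∂_1 − rank ∂_2 = (30 − 9) − 20 = 1, and ∂_2 has invariant factor 2 > 1, so H_1 = Z ⊕ Z/2.
  H_2: rank ker ∂_2 − rank ∂_3 = (20 − 20) − 0 = 0, and there is no ∂_3, so H_2 = 0.

(K is a triangulation of the Klein bottle.)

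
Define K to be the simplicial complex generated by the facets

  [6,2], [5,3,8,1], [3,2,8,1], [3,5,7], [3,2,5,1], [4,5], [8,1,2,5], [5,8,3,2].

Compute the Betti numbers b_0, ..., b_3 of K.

K has 8 vertices, 14 edges, 11 triangles, 5 3-simplices.
rank ∂_0 = 0, rank ∂_1 = 7 ⇒ b_0 = 8 − 0 − 7 = 1; all invariant factors of ∂_1 are 1 so no torsion. So H_0 ≅ Z.
rank ∂_1 = 7, rank ∂_2 = 7 ⇒ b_1 = 14 − 7 − 7 = 0; all invariant factors of ∂_2 are 1 so no torsion. So H_1 ≅ 0.
rank ∂_2 = 7, rank ∂_3 = 4 ⇒ b_2 = 11 − 7 − 4 = 0; all invariant factors of ∂_3 are 1 so no torsion. So H_2 ≅ 0.
rank ∂_3 = 4, rank ∂_4 = 0 ⇒ b_3 = 5 − 4 − 0 = 1. So H_3 ≅ Z.

b_0 = 1, b_1 = 0, b_2 = 0, b_3 = 1.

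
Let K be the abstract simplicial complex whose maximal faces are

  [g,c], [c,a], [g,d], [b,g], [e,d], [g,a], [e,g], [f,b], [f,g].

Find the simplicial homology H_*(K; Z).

Fix the vertex order a < b < c < d < e < f < g and write every simplex with vertices in increasing order. Then dim K = 1 and the simplices of K are:

  0-simplices (7): a, b, c, d, e, f, g
  1-simplices (9): ac, ag, bf, bg, cg, de, dg, eg, fg

so the chain groups are C_0 ≅ Z^7, C_1 ≅ Z^9.

∂_1: C_1 → C_0 sends each edge [p,q] (with p < q) to q − p. For instance
  ∂fg = g − f.
The 7×9 boundary matrix has rank 6 and Smith normal form diag(1,1,1,1,1,1).

Computing H_k = (kernel of ∂_k) / (image of ∂_{k+1}):

  H_0: rank C_0 − rank ∂_1 = 7 − 6 = 1, and the invariant factors of ∂_1 are all 1, so H_0 ≅ Z.
  H_1: rank ker ∂_1 − rank ∂_2 = (9 − 6) − 0 = 3, and there is no ∂_2, so H_1 ≅ Z^3.

(K is a triangulation of a wedge of 3 circles.)

H_0 ≅ Z,  H_1 ≅ Z^3.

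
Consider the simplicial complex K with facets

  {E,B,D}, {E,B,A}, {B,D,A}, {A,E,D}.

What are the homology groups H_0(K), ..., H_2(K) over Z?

H_0 ≅ Z,  H_1 = 0,  H_2 ≅ Z.

We work with the vertex ordering A < B < D < E. The simplices of K, each written with vertices in increasing order, are:

  0-simplices (4): A, B, D, E
  1-simplices (6): AB, AD, AE, BD, BE, DE
  2-simplices (4): ABD, ABE, ADE, BDE

Hence C_0 ≅ Z^4, C_1 ≅ Z^6, C_2 ≅ Z^4.

The boundary map ∂_1: C_1 → C_0 maps an edge to its endpoints' difference, ∂[p,q] = q − p. For instance
  ∂DE = E − D.
The resulting 4×6 matrix has rank 3, and its Smith normal form has invariant factors (1,1,1).

The boundary map ∂_2: C_2 → C_1 sends each 2-simplex [p,q,r] to [q,r] − [p,r] + [p,q]. For instance
  ∂BDE = DE − BE + BD,
  ∂ABE = BE − AE + AB.
The resulting 6×4 matrix has rank 3, and its Smith normal form has invariant factors (1,1,1).

Now H_k = ker ∂_k / im ∂_{k+1}, so:

  H_0: rank C_0 − rank ∂_1 = 4 − 3 = 1, and the invariant factors of ∂_1 are all 1, so H_0 = Z.
  H_1: rank ker ∂_1 − rank ∂_2 = (6 − 3) − 3 = 0, and the invariant factors of ∂_2 are all 1, so H_1 = 0.
  H_2: rank ker ∂_2 − rank ∂_3 = (4 − 3) − 0 = 1, and there is no ∂_3, so H_2 = Z.

As a check, the Euler characteristic is 4 − 6 + 4 = 2, which agrees with 1 − 0 + 1 = 2.
(K is a triangulation of the 2-sphere S^2.)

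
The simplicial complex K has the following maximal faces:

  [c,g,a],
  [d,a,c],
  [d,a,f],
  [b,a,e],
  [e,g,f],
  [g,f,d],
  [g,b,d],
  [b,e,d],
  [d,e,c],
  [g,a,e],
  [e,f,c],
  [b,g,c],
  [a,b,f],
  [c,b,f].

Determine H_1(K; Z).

K has 7 vertices, 21 edges, 14 triangles.
rank ∂_1 = 6, rank ∂_2 = 13 ⇒ b_1 = 21 − 6 − 13 = 2; all invariant factors of ∂_2 are 1 so no torsion. So H_1 ≅ Z^2.

H_1 = Z^2.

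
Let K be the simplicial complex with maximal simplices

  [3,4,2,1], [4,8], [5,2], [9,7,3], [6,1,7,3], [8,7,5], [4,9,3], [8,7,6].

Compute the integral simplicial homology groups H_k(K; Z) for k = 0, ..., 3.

H_0 = Z,  H_1 = Z^2,  H_2 = 0,  H_3 = 0.

K has 9 vertices, 20 edges, 12 triangles, 2 3-simplices.
rank ∂_0 = 0, rank ∂_1 = 8 ⇒ b_0 = 9 − 0 − 8 = 1; all invariant factors of ∂_1 are 1 so no torsion. So H_0 = Z.
rank ∂_1 = 8, rank ∂_2 = 10 ⇒ b_1 = 20 − 8 − 10 = 2; all invariant factors of ∂_2 are 1 so no torsion. So H_1 = Z^2.
rank ∂_2 = 10, rank ∂_3 = 2 ⇒ b_2 = 12 − 10 − 2 = 0; all invariant factors of ∂_3 are 1 so no torsion. So H_2 = 0.
rank ∂_3 = 2, rank ∂_4 = 0 ⇒ b_3 = 2 − 2 − 0 = 0. So H_3 = 0.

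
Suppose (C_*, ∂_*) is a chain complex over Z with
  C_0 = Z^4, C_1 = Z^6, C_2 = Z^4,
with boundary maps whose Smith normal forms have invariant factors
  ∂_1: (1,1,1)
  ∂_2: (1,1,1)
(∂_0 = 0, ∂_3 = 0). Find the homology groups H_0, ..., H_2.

H_0: b_0 = 4 − 0 − 3 = 1; torsion from ∂_1 factors > 1: none. So H_0 = Z.
H_1: b_1 = 6 − 3 − 3 = 0; torsion from ∂_2 factors > 1: none. So H_1 = 0.
H_2: b_2 = 4 − 3 − 0 = 1; torsion from ∂_3 factors > 1: none. So H_2 = Z.

H_0 = Z,  H_1 = 0,  H_2 = Z.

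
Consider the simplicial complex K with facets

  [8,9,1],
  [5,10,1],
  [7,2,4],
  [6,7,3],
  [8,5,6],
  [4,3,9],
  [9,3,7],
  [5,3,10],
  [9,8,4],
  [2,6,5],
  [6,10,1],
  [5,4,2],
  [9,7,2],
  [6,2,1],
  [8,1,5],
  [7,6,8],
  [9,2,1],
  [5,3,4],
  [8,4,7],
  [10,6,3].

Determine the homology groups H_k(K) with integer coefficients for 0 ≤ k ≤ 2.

H_0 = Z,  H_1 = Z ⊕ Z/2Z,  H_2 = 0.

We work with the vertex ordering 1 < 2 < 3 < 4 < 5 < 6 < 7 < 8 < 9 < 10. The simplices of K, each written with vertices in increasing order, are:

  0-simplices (10): [1], [2], [3], [4], [5], [6], [7], [8], [9], [10]
  1-simplices (30): (30 of them)
  2-simplices (20): (20 of them)

giving chain groups C_0 ≅ Z^10, C_1 ≅ Z^30, C_2 ≅ Z^20.

Boundary ∂_1: C_1 → C_0 maps an edge to its endpoints' difference, ∂[p,q] = q − p. For instance
  ∂[2,5] = [5] − [2].
The 10×30 boundary matrix has rank 9 and Smith normal form diag(1,1,1,1,1,1,1,1,1).

∂_2: C_2 → C_1 acts by ∂[p,q,r] = [q,r] − [p,r] + [p,q]. For instance
  ∂[2,7,9] = [7,9] − [2,9] + [2,7],
  ∂[3,4,5] = [4,5] − [3,5] + [3,4].
The 30×20 boundary matrix has rank 20 and Smith normal form diag(1,1,1,1,1,1,1,1,1,1,1,1,1,1,1,1,1,1,1,2).

Now H_k = ker ∂_k / im ∂_{k+1}, so:

  H_0: rank C_0 − rank ∂_1 = 10 − 9 = 1, and the invariant factors of ∂_1 are all 1, so H_0 = Z.
  H_1: rank ker ∂_1 − rank ∂_2 = (30 − 9) − 20 = 1, and ∂_2 has invariant factor 2 > 1, so H_1 = Z ⊕ Z/2Z.
  H_2: rank ker ∂_2 − rank ∂_3 = (20 − 20) − 0 = 0, and there is no ∂_3, so H_2 = 0.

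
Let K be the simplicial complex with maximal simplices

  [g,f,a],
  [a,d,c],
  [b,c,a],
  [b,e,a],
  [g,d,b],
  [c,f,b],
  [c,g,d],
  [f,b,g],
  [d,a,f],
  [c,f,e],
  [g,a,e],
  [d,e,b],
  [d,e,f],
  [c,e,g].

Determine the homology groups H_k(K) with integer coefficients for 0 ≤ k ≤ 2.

H_0 = Z,  H_1 = Z^2,  H_2 = Z.

K has 7 vertices, 21 edges, 14 triangles.
rank ∂_0 = 0, rank ∂_1 = 6 ⇒ b_0 = 7 − 0 − 6 = 1; all invariant factors of ∂_1 are 1 so no torsion. So H_0 = Z.
rank ∂_1 = 6, rank ∂_2 = 13 ⇒ b_1 = 21 − 6 − 13 = 2; all invariant factors of ∂_2 are 1 so no torsion. So H_1 = Z^2.
rank ∂_2 = 13, rank ∂_3 = 0 ⇒ b_2 = 14 − 13 − 0 = 1. So H_2 = Z.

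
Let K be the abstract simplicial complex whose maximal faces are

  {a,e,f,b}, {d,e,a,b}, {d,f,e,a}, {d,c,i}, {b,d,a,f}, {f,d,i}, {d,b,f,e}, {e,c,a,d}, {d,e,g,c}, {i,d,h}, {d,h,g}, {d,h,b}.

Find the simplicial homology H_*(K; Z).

H_0 ≅ Z,  H_1 = 0,  H_2 = 0,  H_3 ≅ Z.

Order the vertices as a < b < c < d < e < f < g < h < i. Listing each simplex with vertices in this order, K has dimension 3 with simplices:

  0-simplices (9): a, b, c, d, e, f, g, h, i
  1-simplices (23): ab, ac, ad, ae, af, bd, be, bf, bh, cd, ce, cg, ci, de, df, dg, dh, di, ef, eg, fi, gh, hi
  2-simplices (21): abd, abe, abf, acd, ace, ade, adf, aef, bde, bdf, bdh, bef, cde, cdg, cdi, ceg, def, deg, dfi, dgh, dhi
  3-simplices (7): abde, abdf, abef, acde, adef, bdef, cdeg

so the chain groups are C_0 ≅ Z^9, C_1 ≅ Z^23, C_2 ≅ Z^21, C_3 ≅ Z^7.

∂_1: C_1 → C_0 maps an edge to its endpoints' difference, ∂[p,q] = q − p.
The 9×23 boundary matrix has rank 8 and Smith normal form diag(1,1,1,1,1,1,1,1).

∂_2: C_2 → C_1 sends each 2-simplex [p,q,r] to [q,r] − [p,r] + [p,q]. For instance
  ∂aef = ef − af + ae,
  ∂abf = bf − af + ab.
As a 23×21 matrix over Z this has rank 15, with invariant factors (1,1,1,1,1,1,1,1,1,1,1,1,1,1,1).

The boundary map ∂_3: C_3 → C_2 sends each 3-simplex σ to the alternating sum Σ_i (−1)^i (σ with its i-th vertex removed). For instance
  ∂acde = cde − ade + ace − acd,
  ∂abde = bde − ade + abe − abd.
As a 21×7 matrix over Z this has rank 6, with invariant factors (1,1,1,1,1,1).

Now H_k = ker ∂_k / im ∂_{k+1}, so:

  H_0: rank C_0 − rank ∂_1 = 9 − 8 = 1, and the invariant factors of ∂_1 are all 1, so H_0 = Z.
  H_1: rank ker ∂_1 − rank ∂_2 = (23 − 8) − 15 = 0, and the invariant factors of ∂_2 are all 1, so H_1 = 0.
  H_2: rank ker ∂_2 − rank ∂_3 = (21 − 15) − 6 = 0, and the invariant factors of ∂_3 are all 1, so H_2 = 0.
  H_3: rank ker ∂_3 − rank ∂_4 = (7 − 6) − 0 = 1, and there is no ∂_4, so H_3 = Z.

As a check, the Euler characteristic is 9 − 23 + 21 − 7 = 0, which agrees with 1 − 0 + 0 − 1 = 0.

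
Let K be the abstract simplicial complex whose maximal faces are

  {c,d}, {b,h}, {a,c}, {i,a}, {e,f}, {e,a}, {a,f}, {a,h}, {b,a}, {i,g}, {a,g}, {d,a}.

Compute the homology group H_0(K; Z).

We work with the vertex ordering a < b < c < d < e < f < g < h < i. The simplices of K, each written with vertices in increasing order, are:

  0-simplices (9): a, b, c, d, e, f, g, h, i
  1-simplices (12): ab, ac, ad, ae, af, ag, ah, ai, bh, cd, ef, gi

giving chain groups C_0 ≅ Z^9, C_1 ≅ Z^12.

The boundary map ∂_1: C_1 → C_0 is given by ∂[p,q] = [q] − [p].
This gives a 9×12 integer matrix of rank 8; reducing to Smith normal form yields diagonal entries (1,1,1,1,1,1,1,1).

Computing H_k = (kernel of ∂_k) / (image of ∂_{k+1}):

  H_0: rank C_0 − rank ∂_1 = 9 − 8 = 1, and the invariant factors of ∂_1 are all 1, so H_0 = Z.

H_0 ≅ Z.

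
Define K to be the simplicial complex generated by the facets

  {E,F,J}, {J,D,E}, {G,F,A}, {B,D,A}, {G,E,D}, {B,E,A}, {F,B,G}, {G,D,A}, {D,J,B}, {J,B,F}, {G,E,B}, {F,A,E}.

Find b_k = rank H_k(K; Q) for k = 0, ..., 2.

We work with the vertex ordering A < B < D < E < F < G < J. The simplices of K, each written with vertices in increasing order, are:

  0-simplices (7): A, B, D, E, F, G, J
  1-simplices (18): AB, AD, AE, AF, AG, BD, BE, BF, BG, BJ, DE, DG, DJ, EF, EG, EJ, FG, FJ
  2-simplices (12): ABD, ABE, ADG, AEF, AFG, BDJ, BEG, BFG, BFJ, DEG, DEJ, EFJ

so the chain groups are C_0 ≅ Z^7, C_1 ≅ Z^18, C_2 ≅ Z^12.

The boundary map ∂_1: C_1 → C_0 is given by ∂[p,q] = [q] − [p].
This gives a 7×18 integer matrix of rank 6; reducing to Smith normal form yields diagonal entries (1,1,1,1,1,1).

Boundary ∂_2: C_2 → C_1 maps a triangle to the signed sum of its edges. For instance
  ∂ADG = DG − AG + AD,
  ∂AEF = EF − AF + AE.
As a 18×12 matrix over Z this has rank 12, with invariant factors (1,1,1,1,1,1,1,1,1,1,1,2).

Now H_k = ker ∂_k / im ∂_{k+1}, so:

  H_0: rank C_0 − rank ∂_1 = 7 − 6 = 1, and the invariant factors of ∂_1 are all 1, so H_0 ≅ Z.
  H_1: rank ker ∂_1 − rank ∂_2 = (18 − 6) − 12 = 0, and ∂_2 has invariant factor 2 > 1, so H_1 ≅ Z_2.
  H_2: rank ker ∂_2 − rank ∂_3 = (12 − 12) − 0 = 0, and there is no ∂_3, so H_2 ≅ 0.

As a check, the Euler characteristic is 7 − 18 + 12 = 1, which agrees with 1 − 0 + 0 = 1.

Hence the Betti numbers are b_0 = 1, b_1 = 0, b_2 = 0.

b_0 = 1, b_1 = 0, b_2 = 0.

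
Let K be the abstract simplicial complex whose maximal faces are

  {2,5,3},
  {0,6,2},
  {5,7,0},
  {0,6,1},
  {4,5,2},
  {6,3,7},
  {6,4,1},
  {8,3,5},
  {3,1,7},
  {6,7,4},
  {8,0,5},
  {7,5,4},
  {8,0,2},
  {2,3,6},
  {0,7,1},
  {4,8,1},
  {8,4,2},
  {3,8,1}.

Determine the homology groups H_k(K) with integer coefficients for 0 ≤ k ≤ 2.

H_0 ≅ Z,  H_1 ≅ Z × Z/2,  H_2 = 0.

We work with the vertex ordering 0 < 1 < 2 < 3 < 4 < 5 < 6 < 7 < 8. The simplices of K, each written with vertices in increasing order, are:

  0-simplices (9): [0], [1], [2], [3], [4], [5], [6], [7], [8]
  1-simplices (27): (27 of them)
  2-simplices (18): [0,1,6], [0,1,7], [0,2,6], [0,2,8], [0,5,7], [0,5,8], [1,3,7], [1,3,8], [1,4,6], [1,4,8], [2,3,5], [2,3,6], [2,4,5], [2,4,8], [3,5,8], [3,6,7], [4,5,7], [4,6,7]

Hence C_0 ≅ Z^9, C_1 ≅ Z^27, C_2 ≅ Z^18.

The boundary map ∂_1: C_1 → C_0 maps an edge to its endpoints' difference, ∂[p,q] = q − p.
As a 9×27 matrix over Z this has rank 8, with invariant factors (1,1,1,1,1,1,1,1).

Boundary ∂_2: C_2 → C_1 maps a triangle to the signed sum of its edges. For instance
  ∂[0,5,7] = [5,7] − [0,7] + [0,5],
  ∂[2,4,5] = [4,5] − [2,5] + [2,4].
The resulting 27×18 matrix has rank 18, and its Smith normal form has invariant factors (1,1,1,1,1,1,1,1,1,1,1,1,1,1,1,1,1,2).

Now H_k = ker ∂_k / im ∂_{k+1}, so:

  H_0: rank C_0 − rank ∂_1 = 9 − 8 = 1, and the invariant factors of ∂_1 are all 1, so H_0 ≅ Z.
  H_1: rank ker ∂_1 − rank ∂_2 = (27 − 8) − 18 = 1, and ∂_2 has invariant factor 2 > 1, so H_1 ≅ Z × Z/2.
  H_2: rank ker ∂_2 − rank ∂_3 = (18 − 18) − 0 = 0, and there is no ∂_3, so H_2 ≅ 0.

(K is a triangulation of the Klein bottle.)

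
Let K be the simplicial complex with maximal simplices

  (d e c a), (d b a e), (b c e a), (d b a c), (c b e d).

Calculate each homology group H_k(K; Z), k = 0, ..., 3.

Order the vertices as a < b < c < d < e. Listing each simplex with vertices in this order, K has dimension 3 with simplices:

  0-simplices (5): a, b, c, d, e
  1-simplices (10): ab, ac, ad, ae, bc, bd, be, cd, ce, de
  2-simplices (10): abc, abd, abe, acd, ace, ade, bcd, bce, bde, cde
  3-simplices (5): abcd, abce, abde, acde, bcde

Hence C_0 ≅ Z^5, C_1 ≅ Z^10, C_2 ≅ Z^10, C_3 ≅ Z^5.

The boundary map ∂_1: C_1 → C_0 sends each edge [p,q] (with p < q) to q − p.
The resulting 5×10 matrix has rank 4, and its Smith normal form has invariant factors (1,1,1,1).

Boundary ∂_2: C_2 → C_1 sends each 2-simplex [p,q,r] to [q,r] − [p,r] + [p,q]. For instance
  ∂abe = be − ae + ab,
  ∂bde = de − be + bd.
This gives a 10×10 integer matrix of rank 6; reducing to Smith normal form yields diagonal entries (1,1,1,1,1,1).

The boundary map ∂_3: C_3 → C_2 sends each 3-simplex σ to the alternating sum Σ_i (−1)^i (σ with its i-th vertex removed). For instance
  ∂bcde = cde − bde + bce − bcd,
  ∂acde = cde − ade + ace − acd.
The resulting 10×5 matrix has rank 4, and its Smith normal form has invariant factors (1,1,1,1).

From H_k ≅ ker(∂_k) / im(∂_{k+1}) we obtain:

  H_0: rank C_0 − rank ∂_1 = 5 − 4 = 1, and the invariant factors of ∂_1 are all 1, so H_0 ≅ Z.
  H_1: rank ker ∂_1 − rank ∂_2 = (10 − 4) − 6 = 0, and the invariant factors of ∂_2 are all 1, so H_1 ≅ 0.
  H_2: rank ker ∂_2 − rank ∂_3 = (10 − 6) − 4 = 0, and the invariant factors of ∂_3 are all 1, so H_2 ≅ 0.
  H_3: rank ker ∂_3 − rank ∂_4 = (5 − 4) − 0 = 1, and there is no ∂_4, so H_3 ≅ Z.

(K is a triangulation of the 3-sphere S^3.)

H_0 ≅ Z,  H_1 = 0,  H_2 = 0,  H_3 ≅ Z.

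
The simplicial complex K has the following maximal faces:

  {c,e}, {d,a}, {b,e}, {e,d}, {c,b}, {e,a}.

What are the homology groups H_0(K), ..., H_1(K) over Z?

Fix the vertex order a < b < c < d < e and write every simplex with vertices in increasing order. Then dim K = 1 and the simplices of K are:

  0-simplices (5): a, b, c, d, e
  1-simplices (6): ad, ae, bc, be, ce, de

Hence C_0 ≅ Z^5, C_1 ≅ Z^6.

The boundary map ∂_1: C_1 → C_0 sends each edge [p,q] (with p < q) to q − p. For instance
  ∂ad = d − a.
This gives a 5×6 integer matrix of rank 4; reducing to Smith normal form yields diagonal entries (1,1,1,1).

Reading off H_k = ker ∂_k / im ∂_{k+1}:

  H_0: rank C_0 − rank ∂_1 = 5 − 4 = 1, and the invariant factors of ∂_1 are all 1, so H_0 = Z.
  H_1: rank ker ∂_1 − rank ∂_2 = (6 − 4) − 0 = 2, and there is no ∂_2, so H_1 = Z^2.

H_0 = Z,  H_1 = Z^2.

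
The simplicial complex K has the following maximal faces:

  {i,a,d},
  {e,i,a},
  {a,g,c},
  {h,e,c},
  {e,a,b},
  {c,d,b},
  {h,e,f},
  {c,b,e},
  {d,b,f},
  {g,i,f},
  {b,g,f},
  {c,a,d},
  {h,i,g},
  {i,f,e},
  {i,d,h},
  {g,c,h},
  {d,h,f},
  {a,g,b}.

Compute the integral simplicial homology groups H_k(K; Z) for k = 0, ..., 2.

Take the total order a < b < c < d < e < f < g < h < i on the vertex set. Then K (dimension 2) consists of the simplices:

  0-simplices (9): a, b, c, d, e, f, g, h, i
  1-simplices (27): ab, ac, ad, ae, ag, ai, bc, bd, be, bf, bg, cd, ce, cg, ch, df, dh, di, ef, eh, ei, fg, fh, fi, gh, gi, hi
  2-simplices (18): abe, abg, acd, acg, adi, aei, bcd, bce, bdf, bfg, ceh, cgh, dfh, dhi, efh, efi, fgi, ghi

Hence C_0 ≅ Z^9, C_1 ≅ Z^27, C_2 ≅ Z^18.

∂_1: C_1 → C_0 sends each edge [p,q] (with p < q) to q − p. For instance
  ∂bc = c − b.
The 9×27 boundary matrix has rank 8 and Smith normal form diag(1,1,1,1,1,1,1,1).

The boundary map ∂_2: C_2 → C_1 sends each 2-simplex [p,q,r] to [q,r] − [p,r] + [p,q]. For instance
  ∂bcd = cd − bd + bc,
  ∂bce = ce − be + bc.
As a 27×18 matrix over Z this has rank 18, with invariant factors (1,1,1,1,1,1,1,1,1,1,1,1,1,1,1,1,1,2).

Computing H_k = (kernel of ∂_k) / (image of ∂_{k+1}):

  H_0: rank C_0 − rank ∂_1 = 9 − 8 = 1, and the invariant factors of ∂_1 are all 1, so H_0 ≅ Z.
  H_1: rank ker ∂_1 − rank ∂_2 = (27 − 8) − 18 = 1, and ∂_2 has invariant factor 2 > 1, so H_1 ≅ Z × Z/2.
  H_2: rank ker ∂_2 − rank ∂_3 = (18 − 18) − 0 = 0, and there is no ∂_3, so H_2 ≅ 0.

As a check, the Euler characteristic is 9 − 27 + 18 = 0, which agrees with 1 − 1 + 0 = 0.

H_0 ≅ Z,  H_1 ≅ Z × Z/2,  H_2 = 0.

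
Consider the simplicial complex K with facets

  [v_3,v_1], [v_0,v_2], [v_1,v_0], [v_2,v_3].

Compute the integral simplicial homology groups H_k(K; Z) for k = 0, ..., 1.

We work with the vertex ordering v_0 < v_1 < v_2 < v_3. The simplices of K, each written with vertices in increasing order, are:

  0-simplices (4): [v_0], [v_1], [v_2], [v_3]
  1-simplices (4): [v_0,v_1], [v_0,v_2], [v_1,v_3], [v_2,v_3]

so the chain groups are C_0 ≅ Z^4, C_1 ≅ Z^4.

The boundary map ∂_1: C_1 → C_0 is given by ∂[p,q] = [q] − [p].
The resulting 4×4 matrix has rank 3, and its Smith normal form has invariant factors (1,1,1).

Now H_k = ker ∂_k / im ∂_{k+1}, so:

  H_0: rank C_0 − rank ∂_1 = 4 − 3 = 1, and the invariant factors of ∂_1 are all 1, so H_0 = Z.
  H_1: rank ker ∂_1 − rank ∂_2 = (4 − 3) − 0 = 1, and there is no ∂_2, so H_1 = Z.

As a check, the Euler characteristic is 4 − 4 = 0, which agrees with 1 − 1 = 0.

H_0 = Z,  H_1 = Z.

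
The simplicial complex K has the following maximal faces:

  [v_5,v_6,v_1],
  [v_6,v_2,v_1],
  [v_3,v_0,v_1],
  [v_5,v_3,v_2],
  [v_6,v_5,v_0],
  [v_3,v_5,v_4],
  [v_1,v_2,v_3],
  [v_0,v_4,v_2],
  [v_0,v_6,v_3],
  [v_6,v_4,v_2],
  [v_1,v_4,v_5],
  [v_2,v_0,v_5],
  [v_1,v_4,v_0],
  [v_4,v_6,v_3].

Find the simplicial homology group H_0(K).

We work with the vertex ordering v_0 < v_1 < v_2 < v_3 < v_4 < v_5 < v_6. The simplices of K, each written with vertices in increasing order, are:

  0-simplices (7): [v_0], [v_1], [v_2], [v_3], [v_4], [v_5], [v_6]
  1-simplices (21): (21 of them)
  2-simplices (14): (14 of them)

so the chain groups are C_0 ≅ Z^7, C_1 ≅ Z^21, C_2 ≅ Z^14.

The boundary map ∂_1: C_1 → C_0 sends each edge [p,q] (with p < q) to q − p. For instance
  ∂[v_4,v_6] = [v_6] − [v_4].
The resulting 7×21 matrix has rank 6, and its Smith normal form has invariant factors (1,1,1,1,1,1).

∂_2: C_2 → C_1 acts by ∂[p,q,r] = [q,r] − [p,r] + [p,q]. For instance
  ∂[v_0,v_3,v_6] = [v_3,v_6] − [v_0,v_6] + [v_0,v_3],
  ∂[v_1,v_2,v_6] = [v_2,v_6] − [v_1,v_6] + [v_1,v_2].
The 21×14 boundary matrix has rank 13 and Smith normal form diag(1,1,1,1,1,1,1,1,1,1,1,1,1).

Computing H_k = (kernel of ∂_k) / (image of ∂_{k+1}):

  H_0: rank C_0 − rank ∂_1 = 7 − 6 = 1, and the invariant factors of ∂_1 are all 1, so H_0 = Z.

H_0 = Z.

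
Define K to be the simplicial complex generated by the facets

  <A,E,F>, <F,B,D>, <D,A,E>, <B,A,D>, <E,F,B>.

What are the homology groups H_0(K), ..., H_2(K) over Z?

H_0 ≅ Z,  H_1 ≅ Z,  H_2 = 0.

Order the vertices as A < B < D < E < F. Listing each simplex with vertices in this order, K has dimension 2 with simplices:

  0-simplices (5): A, B, D, E, F
  1-simplices (10): AB, AD, AE, AF, BD, BE, BF, DE, DF, EF
  2-simplices (5): ABD, ADE, AEF, BDF, BEF

Hence C_0 ≅ Z^5, C_1 ≅ Z^10, C_2 ≅ Z^5.

The boundary map ∂_1: C_1 → C_0 sends each edge [p,q] (with p < q) to q − p. For instance
  ∂BD = D − B.
The 5×10 boundary matrix has rank 4 and Smith normal form diag(1,1,1,1).

Boundary ∂_2: C_2 → C_1 sends each 2-simplex [p,q,r] to [q,r] − [p,r] + [p,q]. For instance
  ∂BDF = DF − BF + BD,
  ∂AEF = EF − AF + AE.
The resulting 10×5 matrix has rank 5, and its Smith normal form has invariant factors (1,1,1,1,1).

Reading off H_k = ker ∂_k / im ∂_{k+1}:

  H_0: rank C_0 − rank ∂_1 = 5 − 4 = 1, and the invariant factors of ∂_1 are all 1, so H_0 ≅ Z.
  H_1: rank ker ∂_1 − rank ∂_2 = (10 − 4) − 5 = 1, and the invariant factors of ∂_2 are all 1, so H_1 ≅ Z.
  H_2: rank ker ∂_2 − rank ∂_3 = (5 − 5) − 0 = 0, and there is no ∂_3, so H_2 ≅ 0.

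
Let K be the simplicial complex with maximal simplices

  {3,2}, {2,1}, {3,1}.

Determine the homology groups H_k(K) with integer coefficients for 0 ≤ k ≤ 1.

We work with the vertex ordering 1 < 2 < 3. The simplices of K, each written with vertices in increasing order, are:

  0-simplices (3): [1], [2], [3]
  1-simplices (3): [1,2], [1,3], [2,3]

so the chain groups are C_0 ≅ Z^3, C_1 ≅ Z^3.

The boundary map ∂_1: C_1 → C_0 maps an edge to its endpoints' difference, ∂[p,q] = q − p.
The 3×3 boundary matrix has rank 2 and Smith normal form diag(1,1).

Reading off H_k = ker ∂_k / im ∂_{k+1}:

  H_0: rank C_0 − rank ∂_1 = 3 − 2 = 1, and the invariant factors of ∂_1 are all 1, so H_0 ≅ Z.
  H_1: rank ker ∂_1 − rank ∂_2 = (3 − 2) − 0 = 1, and there is no ∂_2, so H_1 ≅ Z.

As a check, the Euler characteristic is 3 − 3 = 0, which agrees with 1 − 1 = 0.
(K is a triangulation of the circle S^1.)

H_0 = Z,  H_1 = Z.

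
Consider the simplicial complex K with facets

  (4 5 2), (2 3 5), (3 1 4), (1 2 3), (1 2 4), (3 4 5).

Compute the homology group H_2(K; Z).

H_2 ≅ Z.

We work with the vertex ordering 1 < 2 < 3 < 4 < 5. The simplices of K, each written with vertices in increasing order, are:

  0-simplices (5): [1], [2], [3], [4], [5]
  1-simplices (9): [1,2], [1,3], [1,4], [2,3], [2,4], [2,5], [3,4], [3,5], [4,5]
  2-simplices (6): [1,2,3], [1,2,4], [1,3,4], [2,3,5], [2,4,5], [3,4,5]

so the chain groups are C_0 ≅ Z^5, C_1 ≅ Z^9, C_2 ≅ Z^6.

Boundary ∂_1: C_1 → C_0 is given by ∂[p,q] = [q] − [p]. For instance
  ∂[4,5] = [5] − [4].
As a 5×9 matrix over Z this has rank 4, with invariant factors (1,1,1,1).

∂_2: C_2 → C_1 acts by ∂[p,q,r] = [q,r] − [p,r] + [p,q]. For instance
  ∂[3,4,5] = [4,5] − [3,5] + [3,4],
  ∂[1,2,4] = [2,4] − [1,4] + [1,2].
As a 9×6 matrix over Z this has rank 5, with invariant factors (1,1,1,1,1).

Reading off H_k = ker ∂_k / im ∂_{k+1}:

  H_2: rank ker ∂_2 − rank ∂_3 = (6 − 5) − 0 = 1, and there is no ∂_3, so H_2 ≅ Z.

(K is a triangulation of the 2-sphere S^2.)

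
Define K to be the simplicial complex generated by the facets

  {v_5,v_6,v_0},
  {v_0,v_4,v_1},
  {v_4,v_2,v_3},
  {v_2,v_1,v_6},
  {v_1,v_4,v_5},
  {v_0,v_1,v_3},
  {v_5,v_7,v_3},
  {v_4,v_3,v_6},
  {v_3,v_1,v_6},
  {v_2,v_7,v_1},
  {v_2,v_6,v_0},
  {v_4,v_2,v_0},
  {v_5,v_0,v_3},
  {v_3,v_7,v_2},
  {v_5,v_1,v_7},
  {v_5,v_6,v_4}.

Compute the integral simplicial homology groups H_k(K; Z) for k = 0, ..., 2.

We work with the vertex ordering v_0 < v_1 < v_2 < v_3 < v_4 < v_5 < v_6 < v_7. The simplices of K, each written with vertices in increasing order, are:

  0-simplices (8): [v_0], [v_1], [v_2], [v_3], [v_4], [v_5], [v_6], [v_7]
  1-simplices (24): (24 of them)
  2-simplices (16): (16 of them)

Hence C_0 ≅ Z^8, C_1 ≅ Z^24, C_2 ≅ Z^16.

Boundary ∂_1: C_1 → C_0 maps an edge to its endpoints' difference, ∂[p,q] = q − p. For instance
  ∂[v_3,v_5] = [v_5] − [v_3].
The resulting 8×24 matrix has rank 7, and its Smith normal form has invariant factors (1,1,1,1,1,1,1).

The boundary map ∂_2: C_2 → C_1 acts by ∂[p,q,r] = [q,r] − [p,r] + [p,q]. For instance
  ∂[v_4,v_5,v_6] = [v_5,v_6] − [v_4,v_6] + [v_4,v_5],
  ∂[v_0,v_3,v_5] = [v_3,v_5] − [v_0,v_5] + [v_0,v_3].
The 24×16 boundary matrix has rank 15 and Smith normal form diag(1,1,1,1,1,1,1,1,1,1,1,1,1,1,1).

Reading off H_k = ker ∂_k / im ∂_{k+1}:

  H_0: rank C_0 − rank ∂_1 = 8 − 7 = 1, and the invariant factors of ∂_1 are all 1, so H_0 ≅ Z.
  H_1: rank ker ∂_1 − rank ∂_2 = (24 − 7) − 15 = 2, and the invariant factors of ∂_2 are all 1, so H_1 ≅ Z^2.
  H_2: rank ker ∂_2 − rank ∂_3 = (16 − 15) − 0 = 1, and there is no ∂_3, so H_2 ≅ Z.

As a check, the Euler characteristic is 8 − 24 + 16 = 0, which agrees with 1 − 2 + 1 = 0.

H_0 = Z,  H_1 = Z^2,  H_2 = Z.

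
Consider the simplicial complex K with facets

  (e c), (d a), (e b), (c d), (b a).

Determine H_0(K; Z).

H_0 = Z.

Fix the vertex order a < b < c < d < e and write every simplex with vertices in increasing order. Then dim K = 1 and the simplices of K are:

  0-simplices (5): a, b, c, d, e
  1-simplices (5): ab, ad, be, cd, ce

so the chain groups are C_0 ≅ Z^5, C_1 ≅ Z^5.

The boundary map ∂_1: C_1 → C_0 is given by ∂[p,q] = [q] − [p]. For instance
  ∂ab = b − a.
This gives a 5×5 integer matrix of rank 4; reducing to Smith normal form yields diagonal entries (1,1,1,1).

Computing H_k = (kernel of ∂_k) / (image of ∂_{k+1}):

  H_0: rank C_0 − rank ∂_1 = 5 − 4 = 1, and the invariant factors of ∂_1 are all 1, so H_0 = Z.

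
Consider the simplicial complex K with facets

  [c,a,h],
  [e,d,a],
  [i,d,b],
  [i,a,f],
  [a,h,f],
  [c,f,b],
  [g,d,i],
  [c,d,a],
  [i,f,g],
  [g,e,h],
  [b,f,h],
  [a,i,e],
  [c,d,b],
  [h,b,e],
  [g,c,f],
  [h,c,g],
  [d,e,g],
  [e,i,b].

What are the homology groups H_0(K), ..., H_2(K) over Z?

H_0 = Z,  H_1 = Z ⊕ Z_2,  H_2 = 0.

Fix the vertex order a < b < c < d < e < f < g < h < i and write every simplex with vertices in increasing order. Then dim K = 2 and the simplices of K are:

  0-simplices (9): a, b, c, d, e, f, g, h, i
  1-simplices (27): ac, ad, ae, af, ah, ai, bc, bd, be, bf, bh, bi, cd, cf, cg, ch, de, dg, di, eg, eh, ei, fg, fh, fi, gh, gi
  2-simplices (18): acd, ach, ade, aei, afh, afi, bcd, bcf, bdi, beh, bei, bfh, cfg, cgh, deg, dgi, egh, fgi

giving chain groups C_0 ≅ Z^9, C_1 ≅ Z^27, C_2 ≅ Z^18.

Boundary ∂_1: C_1 → C_0 sends each edge [p,q] (with p < q) to q − p. For instance
  ∂gi = i − g.
As a 9×27 matrix over Z this has rank 8, with invariant factors (1,1,1,1,1,1,1,1).

∂_2: C_2 → C_1 maps a triangle to the signed sum of its edges. For instance
  ∂deg = eg − dg + de,
  ∂bfh = fh − bh + bf.
The 27×18 boundary matrix has rank 18 and Smith normal form diag(1,1,1,1,1,1,1,1,1,1,1,1,1,1,1,1,1,2).

Computing H_k = (kernel of ∂_k) / (image of ∂_{k+1}):

  H_0: rank C_0 − rank ∂_1 = 9 − 8 = 1, and the invariant factors of ∂_1 are all 1, so H_0 = Z.
  H_1: rank ker ∂_1 − rank ∂_2 = (27 − 8) − 18 = 1, and ∂_2 has invariant factor 2 > 1, so H_1 = Z ⊕ Z_2.
  H_2: rank ker ∂_2 − rank ∂_3 = (18 − 18) − 0 = 0, and there is no ∂_3, so H_2 = 0.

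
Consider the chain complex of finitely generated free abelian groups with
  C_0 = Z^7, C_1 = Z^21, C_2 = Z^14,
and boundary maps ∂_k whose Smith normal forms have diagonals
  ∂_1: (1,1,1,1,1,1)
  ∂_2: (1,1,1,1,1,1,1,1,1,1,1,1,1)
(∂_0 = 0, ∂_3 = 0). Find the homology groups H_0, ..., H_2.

H_0: b_0 = 7 − 0 − 6 = 1; torsion from ∂_1 factors > 1: none. So H_0 ≅ Z.
H_1: b_1 = 21 − 6 − 13 = 2; torsion from ∂_2 factors > 1: none. So H_1 ≅ Z^2.
H_2: b_2 = 14 − 13 − 0 = 1; torsion from ∂_3 factors > 1: none. So H_2 ≅ Z.

H_0 ≅ Z,  H_1 ≅ Z^2,  H_2 ≅ Z.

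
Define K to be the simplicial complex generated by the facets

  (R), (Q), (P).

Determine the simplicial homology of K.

H_0 = Z^3.

We work with the vertex ordering P < Q < R. The simplices of K, each written with vertices in increasing order, are:

  0-simplices (3): P, Q, R

Hence C_0 ≅ Z^3.

Now H_k = ker ∂_k / im ∂_{k+1}, so:

  H_0: rank C_0 − rank ∂_1 = 3 − 0 = 3, and there is no ∂_1, so H_0 ≅ Z^3.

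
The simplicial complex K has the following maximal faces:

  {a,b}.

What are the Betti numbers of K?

Fix the vertex order a < b and write every simplex with vertices in increasing order. Then dim K = 1 and the simplices of K are:

  0-simplices (2): a, b
  1-simplices (1): ab

giving chain groups C_0 ≅ Z^2, C_1 ≅ Z^1.

∂_1: C_1 → C_0 maps an edge to its endpoints' difference, ∂[p,q] = q − p. For instance
  ∂ab = b − a.
The resulting 2×1 matrix has rank 1, and its Smith normal form has invariant factors (1).

Now H_k = ker ∂_k / im ∂_{k+1}, so:

  H_0: rank C_0 − rank ∂_1 = 2 − 1 = 1, and the invariant factors of ∂_1 are all 1, so H_0 ≅ Z.
  H_1: rank ker ∂_1 − rank ∂_2 = (1 − 1) − 0 = 0, and there is no ∂_2, so H_1 ≅ 0.

Hence the Betti numbers are b_0 = 1, b_1 = 0.

b_0 = 1, b_1 = 0.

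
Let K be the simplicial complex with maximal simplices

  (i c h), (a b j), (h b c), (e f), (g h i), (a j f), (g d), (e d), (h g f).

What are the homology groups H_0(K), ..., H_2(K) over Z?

Order the vertices as a < b < c < d < e < f < g < h < i < j. Listing each simplex with vertices in this order, K has dimension 2 with simplices:

  0-simplices (10): a, b, c, d, e, f, g, h, i, j
  1-simplices (17): ab, af, aj, bc, bh, bj, ch, ci, de, dg, ef, fg, fh, fj, gh, gi, hi
  2-simplices (6): abj, afj, bch, chi, fgh, ghi

giving chain groups C_0 ≅ Z^10, C_1 ≅ Z^17, C_2 ≅ Z^6.

∂_1: C_1 → C_0 sends each edge [p,q] (with p < q) to q − p.
The resulting 10×17 matrix has rank 9, and its Smith normal form has invariant factors (1,1,1,1,1,1,1,1,1).

The boundary map ∂_2: C_2 → C_1 maps a triangle to the signed sum of its edges. For instance
  ∂abj = bj − aj + ab,
  ∂ghi = hi − gi + gh.
This gives a 17×6 integer matrix of rank 6; reducing to Smith normal form yields diagonal entries (1,1,1,1,1,1).

Reading off H_k = ker ∂_k / im ∂_{k+1}:

  H_0: rank C_0 − rank ∂_1 = 10 − 9 = 1, and the invariant factors of ∂_1 are all 1, so H_0 = Z.
  H_1: rank ker ∂_1 − rank ∂_2 = (17 − 9) − 6 = 2, and the invariant factors of ∂_2 are all 1, so H_1 = Z^2.
  H_2: rank ker ∂_2 − rank ∂_3 = (6 − 6) − 0 = 0, and there is no ∂_3, so H_2 = 0.

As a check, the Euler characteristic is 10 − 17 + 6 = -1, which agrees with 1 − 2 + 0 = -1.

H_0 = Z,  H_1 = Z^2,  H_2 = 0.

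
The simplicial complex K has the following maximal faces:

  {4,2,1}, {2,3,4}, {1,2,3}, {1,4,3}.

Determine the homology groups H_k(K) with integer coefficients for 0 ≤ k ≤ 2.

We work with the vertex ordering 1 < 2 < 3 < 4. The simplices of K, each written with vertices in increasing order, are:

  0-simplices (4): [1], [2], [3], [4]
  1-simplices (6): [1,2], [1,3], [1,4], [2,3], [2,4], [3,4]
  2-simplices (4): [1,2,3], [1,2,4], [1,3,4], [2,3,4]

so the chain groups are C_0 ≅ Z^4, C_1 ≅ Z^6, C_2 ≅ Z^4.

∂_1: C_1 → C_0 maps an edge to its endpoints' difference, ∂[p,q] = q − p.
The 4×6 boundary matrix has rank 3 and Smith normal form diag(1,1,1).

∂_2: C_2 → C_1 sends each 2-simplex [p,q,r] to [q,r] − [p,r] + [p,q]. For instance
  ∂[2,3,4] = [3,4] − [2,4] + [2,3],
  ∂[1,2,3] = [2,3] − [1,3] + [1,2].
The resulting 6×4 matrix has rank 3, and its Smith normal form has invariant factors (1,1,1).

Now H_k = ker ∂_k / im ∂_{k+1}, so:

  H_0: rank C_0 − rank ∂_1 = 4 − 3 = 1, and the invariant factors of ∂_1 are all 1, so H_0 = Z.
  H_1: rank ker ∂_1 − rank ∂_2 = (6 − 3) − 3 = 0, and the invariant factors of ∂_2 are all 1, so H_1 = 0.
  H_2: rank ker ∂_2 − rank ∂_3 = (4 − 3) − 0 = 1, and there is no ∂_3, so H_2 = Z.

H_0 = Z,  H_1 = 0,  H_2 = Z.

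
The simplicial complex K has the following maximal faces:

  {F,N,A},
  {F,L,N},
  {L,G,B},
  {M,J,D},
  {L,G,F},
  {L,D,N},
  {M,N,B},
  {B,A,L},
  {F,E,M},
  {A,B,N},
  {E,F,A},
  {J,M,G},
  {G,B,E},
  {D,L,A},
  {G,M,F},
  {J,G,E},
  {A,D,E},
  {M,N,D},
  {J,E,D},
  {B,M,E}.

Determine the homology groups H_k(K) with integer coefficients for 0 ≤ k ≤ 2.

Take the total order A < B < D < E < F < G < J < L < M < N on the vertex set. Then K (dimension 2) consists of the simplices:

  0-simplices (10): A, B, D, E, F, G, J, L, M, N
  1-simplices (30): AB, AD, AE, AF, AL, AN, BE, BG, BL, BM, BN, DE, DJ, DL, DM, DN, EF, EG, EJ, EM, FG, FL, FM, FN, GJ, GL, GM, JM, LN, MN
  2-simplices (20): ABL, ABN, ADE, ADL, AEF, AFN, BEG, BEM, BGL, BMN, DEJ, DJM, DLN, DMN, EFM, EGJ, FGL, FGM, FLN, GJM

so the chain groups are C_0 ≅ Z^10, C_1 ≅ Z^30, C_2 ≅ Z^20.

Boundary ∂_1: C_1 → C_0 sends each edge [p,q] (with p < q) to q − p. For instance
  ∂AL = L − A.
The resulting 10×30 matrix has rank 9, and its Smith normal form has invariant factors (1,1,1,1,1,1,1,1,1).

∂_2: C_2 → C_1 sends each 2-simplex [p,q,r] to [q,r] − [p,r] + [p,q]. For instance
  ∂BMN = MN − BN + BM,
  ∂ADL = DL − AL + AD.
The 30×20 boundary matrix has rank 20 and Smith normal form diag(1,1,1,1,1,1,1,1,1,1,1,1,1,1,1,1,1,1,1,2).

Reading off H_k = ker ∂_k / im ∂_{k+1}:

  H_0: rank C_0 − rank ∂_1 = 10 − 9 = 1, and the invariant factors of ∂_1 are all 1, so H_0 ≅ Z.
  H_1: rank ker ∂_1 − rank ∂_2 = (30 − 9) − 20 = 1, and ∂_2 has invariant factor 2 > 1, so H_1 ≅ Z ⊕ Z/2.
  H_2: rank ker ∂_2 − rank ∂_3 = (20 − 20) − 0 = 0, and there is no ∂_3, so H_2 ≅ 0.

H_0 = Z,  H_1 = Z ⊕ Z/2,  H_2 = 0.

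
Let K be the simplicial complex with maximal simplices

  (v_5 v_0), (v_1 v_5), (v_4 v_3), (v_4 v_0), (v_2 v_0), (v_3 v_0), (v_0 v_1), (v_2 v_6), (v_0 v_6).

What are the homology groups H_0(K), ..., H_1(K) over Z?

Order the vertices as v_0 < v_1 < v_2 < v_3 < v_4 < v_5 < v_6. Listing each simplex with vertices in this order, K has dimension 1 with simplices:

  0-simplices (7): [v_0], [v_1], [v_2], [v_3], [v_4], [v_5], [v_6]
  1-simplices (9): [v_0,v_1], [v_0,v_2], [v_0,v_3], [v_0,v_4], [v_0,v_5], [v_0,v_6], [v_1,v_5], [v_2,v_6], [v_3,v_4]

giving chain groups C_0 ≅ Z^7, C_1 ≅ Z^9.

The boundary map ∂_1: C_1 → C_0 maps an edge to its endpoints' difference, ∂[p,q] = q − p. For instance
  ∂[v_0,v_1] = [v_1] − [v_0].
The resulting 7×9 matrix has rank 6, and its Smith normal form has invariant factors (1,1,1,1,1,1).

Reading off H_k = ker ∂_k / im ∂_{k+1}:

  H_0: rank C_0 − rank ∂_1 = 7 − 6 = 1, and the invariant factors of ∂_1 are all 1, so H_0 ≅ Z.
  H_1: rank ker ∂_1 − rank ∂_2 = (9 − 6) − 0 = 3, and there is no ∂_2, so H_1 ≅ Z^3.

H_0 ≅ Z,  H_1 ≅ Z^3.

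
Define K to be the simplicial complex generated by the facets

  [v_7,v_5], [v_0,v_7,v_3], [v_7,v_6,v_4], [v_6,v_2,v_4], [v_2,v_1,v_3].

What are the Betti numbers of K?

We work with the vertex ordering v_0 < v_1 < v_2 < v_3 < v_4 < v_5 < v_6 < v_7. The simplices of K, each written with vertices in increasing order, are:

  0-simplices (8): [v_0], [v_1], [v_2], [v_3], [v_4], [v_5], [v_6], [v_7]
  1-simplices (12): [v_0,v_3], [v_0,v_7], [v_1,v_2], [v_1,v_3], [v_2,v_3], [v_2,v_4], [v_2,v_6], [v_3,v_7], [v_4,v_6], [v_4,v_7], [v_5,v_7], [v_6,v_7]
  2-simplices (4): [v_0,v_3,v_7], [v_1,v_2,v_3], [v_2,v_4,v_6], [v_4,v_6,v_7]

Hence C_0 ≅ Z^8, C_1 ≅ Z^12, C_2 ≅ Z^4.

∂_1: C_1 → C_0 is given by ∂[p,q] = [q] − [p]. For instance
  ∂[v_5,v_7] = [v_7] − [v_5].
This gives a 8×12 integer matrix of rank 7; reducing to Smith normal form yields diagonal entries (1,1,1,1,1,1,1).

Boundary ∂_2: C_2 → C_1 maps a triangle to the signed sum of its edges. For instance
  ∂[v_1,v_2,v_3] = [v_2,v_3] − [v_1,v_3] + [v_1,v_2],
  ∂[v_4,v_6,v_7] = [v_6,v_7] − [v_4,v_7] + [v_4,v_6].
As a 12×4 matrix over Z this has rank 4, with invariant factors (1,1,1,1).

From H_k ≅ ker(∂_k) / im(∂_{k+1}) we obtain:

  H_0: rank C_0 − rank ∂_1 = 8 − 7 = 1, and the invariant factors of ∂_1 are all 1, so H_0 ≅ Z.
  H_1: rank ker ∂_1 − rank ∂_2 = (12 − 7) − 4 = 1, and the invariant factors of ∂_2 are all 1, so H_1 ≅ Z.
  H_2: rank ker ∂_2 − rank ∂_3 = (4 − 4) − 0 = 0, and there is no ∂_3, so H_2 ≅ 0.

As a check, the Euler characteristic is 8 − 12 + 4 = 0, which agrees with 1 − 1 + 0 = 0.

Hence the Betti numbers are b_0 = 1, b_1 = 1, b_2 = 0.

b_0 = 1, b_1 = 1, b_2 = 0.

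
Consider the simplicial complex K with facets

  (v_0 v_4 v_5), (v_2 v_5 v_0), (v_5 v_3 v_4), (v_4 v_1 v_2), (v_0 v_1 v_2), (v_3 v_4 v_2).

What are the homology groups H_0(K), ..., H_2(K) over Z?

Order the vertices as v_0 < v_1 < v_2 < v_3 < v_4 < v_5. Listing each simplex with vertices in this order, K has dimension 2 with simplices:

  0-simplices (6): [v_0], [v_1], [v_2], [v_3], [v_4], [v_5]
  1-simplices (12): [v_0,v_1], [v_0,v_2], [v_0,v_4], [v_0,v_5], [v_1,v_2], [v_1,v_4], [v_2,v_3], [v_2,v_4], [v_2,v_5], [v_3,v_4], [v_3,v_5], [v_4,v_5]
  2-simplices (6): [v_0,v_1,v_2], [v_0,v_2,v_5], [v_0,v_4,v_5], [v_1,v_2,v_4], [v_2,v_3,v_4], [v_3,v_4,v_5]

so the chain groups are C_0 ≅ Z^6, C_1 ≅ Z^12, C_2 ≅ Z^6.

Boundary ∂_1: C_1 → C_0 maps an edge to its endpoints' difference, ∂[p,q] = q − p.
This gives a 6×12 integer matrix of rank 5; reducing to Smith normal form yields diagonal entries (1,1,1,1,1).

Boundary ∂_2: C_2 → C_1 acts by ∂[p,q,r] = [q,r] − [p,r] + [p,q]. For instance
  ∂[v_0,v_4,v_5] = [v_4,v_5] − [v_0,v_5] + [v_0,v_4],
  ∂[v_3,v_4,v_5] = [v_4,v_5] − [v_3,v_5] + [v_3,v_4].
This gives a 12×6 integer matrix of rank 6; reducing to Smith normal form yields diagonal entries (1,1,1,1,1,1).

Reading off H_k = ker ∂_k / im ∂_{k+1}:

  H_0: rank C_0 − rank ∂_1 = 6 − 5 = 1, and the invariant factors of ∂_1 are all 1, so H_0 = Z.
  H_1: rank ker ∂_1 − rank ∂_2 = (12 − 5) − 6 = 1, and the invariant factors of ∂_2 are all 1, so H_1 = Z.
  H_2: rank ker ∂_2 − rank ∂_3 = (6 − 6) − 0 = 0, and there is no ∂_3, so H_2 = 0.

H_0 = Z,  H_1 = Z,  H_2 = 0.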